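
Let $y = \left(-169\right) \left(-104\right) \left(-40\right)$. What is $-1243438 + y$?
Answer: $-1946478$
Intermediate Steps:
$y = -703040$ ($y = 17576 \left(-40\right) = -703040$)
$-1243438 + y = -1243438 - 703040 = -1946478$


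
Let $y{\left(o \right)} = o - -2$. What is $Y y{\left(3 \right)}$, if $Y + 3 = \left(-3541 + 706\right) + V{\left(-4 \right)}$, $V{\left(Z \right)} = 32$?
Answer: $-14030$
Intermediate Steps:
$y{\left(o \right)} = 2 + o$ ($y{\left(o \right)} = o + 2 = 2 + o$)
$Y = -2806$ ($Y = -3 + \left(\left(-3541 + 706\right) + 32\right) = -3 + \left(-2835 + 32\right) = -3 - 2803 = -2806$)
$Y y{\left(3 \right)} = - 2806 \left(2 + 3\right) = \left(-2806\right) 5 = -14030$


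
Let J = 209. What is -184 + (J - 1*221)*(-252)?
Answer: 2840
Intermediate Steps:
-184 + (J - 1*221)*(-252) = -184 + (209 - 1*221)*(-252) = -184 + (209 - 221)*(-252) = -184 - 12*(-252) = -184 + 3024 = 2840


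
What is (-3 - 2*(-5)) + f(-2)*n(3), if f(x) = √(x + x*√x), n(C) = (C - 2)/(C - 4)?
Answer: 7 - √(-2 - 2*I*√2) ≈ 6.1444 + 1.6529*I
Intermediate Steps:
n(C) = (-2 + C)/(-4 + C)
f(x) = √(x + x^(3/2))
(-3 - 2*(-5)) + f(-2)*n(3) = (-3 - 2*(-5)) + √(-2 + (-2)^(3/2))*((-2 + 3)/(-4 + 3)) = (-3 + 10) + √(-2 - 2*I*√2)*(1/(-1)) = 7 + √(-2 - 2*I*√2)*(-1*1) = 7 + √(-2 - 2*I*√2)*(-1) = 7 - √(-2 - 2*I*√2)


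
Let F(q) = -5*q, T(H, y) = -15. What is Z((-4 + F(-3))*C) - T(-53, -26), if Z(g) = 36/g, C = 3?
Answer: 177/11 ≈ 16.091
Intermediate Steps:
Z((-4 + F(-3))*C) - T(-53, -26) = 36/(((-4 - 5*(-3))*3)) - 1*(-15) = 36/(((-4 + 15)*3)) + 15 = 36/((11*3)) + 15 = 36/33 + 15 = 36*(1/33) + 15 = 12/11 + 15 = 177/11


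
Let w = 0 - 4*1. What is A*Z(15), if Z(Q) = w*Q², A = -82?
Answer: 73800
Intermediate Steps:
w = -4 (w = 0 - 4 = -4)
Z(Q) = -4*Q²
A*Z(15) = -(-328)*15² = -(-328)*225 = -82*(-900) = 73800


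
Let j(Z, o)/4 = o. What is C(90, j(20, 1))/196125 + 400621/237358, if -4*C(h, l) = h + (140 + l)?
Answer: 13092984697/7758639625 ≈ 1.6875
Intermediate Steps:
j(Z, o) = 4*o
C(h, l) = -35 - h/4 - l/4 (C(h, l) = -(h + (140 + l))/4 = -(140 + h + l)/4 = -35 - h/4 - l/4)
C(90, j(20, 1))/196125 + 400621/237358 = (-35 - 1/4*90 - 1)/196125 + 400621/237358 = (-35 - 45/2 - 1/4*4)*(1/196125) + 400621*(1/237358) = (-35 - 45/2 - 1)*(1/196125) + 400621/237358 = -117/2*1/196125 + 400621/237358 = -39/130750 + 400621/237358 = 13092984697/7758639625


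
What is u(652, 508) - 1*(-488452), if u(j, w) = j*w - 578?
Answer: 819090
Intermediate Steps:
u(j, w) = -578 + j*w
u(652, 508) - 1*(-488452) = (-578 + 652*508) - 1*(-488452) = (-578 + 331216) + 488452 = 330638 + 488452 = 819090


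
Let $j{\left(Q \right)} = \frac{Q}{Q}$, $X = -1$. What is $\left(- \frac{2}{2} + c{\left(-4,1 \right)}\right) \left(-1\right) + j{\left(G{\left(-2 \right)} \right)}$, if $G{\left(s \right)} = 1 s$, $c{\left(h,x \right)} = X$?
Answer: $3$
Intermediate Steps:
$c{\left(h,x \right)} = -1$
$G{\left(s \right)} = s$
$j{\left(Q \right)} = 1$
$\left(- \frac{2}{2} + c{\left(-4,1 \right)}\right) \left(-1\right) + j{\left(G{\left(-2 \right)} \right)} = \left(- \frac{2}{2} - 1\right) \left(-1\right) + 1 = \left(\left(-2\right) \frac{1}{2} - 1\right) \left(-1\right) + 1 = \left(-1 - 1\right) \left(-1\right) + 1 = \left(-2\right) \left(-1\right) + 1 = 2 + 1 = 3$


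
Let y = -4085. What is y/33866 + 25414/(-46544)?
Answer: -262700691/394064776 ≈ -0.66664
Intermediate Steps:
y/33866 + 25414/(-46544) = -4085/33866 + 25414/(-46544) = -4085*1/33866 + 25414*(-1/46544) = -4085/33866 - 12707/23272 = -262700691/394064776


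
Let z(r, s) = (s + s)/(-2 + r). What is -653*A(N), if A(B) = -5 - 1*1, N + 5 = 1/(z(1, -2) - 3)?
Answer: 3918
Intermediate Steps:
z(r, s) = 2*s/(-2 + r) (z(r, s) = (2*s)/(-2 + r) = 2*s/(-2 + r))
N = -4 (N = -5 + 1/(2*(-2)/(-2 + 1) - 3) = -5 + 1/(2*(-2)/(-1) - 3) = -5 + 1/(2*(-2)*(-1) - 3) = -5 + 1/(4 - 3) = -5 + 1/1 = -5 + 1 = -4)
A(B) = -6 (A(B) = -5 - 1 = -6)
-653*A(N) = -653*(-6) = 3918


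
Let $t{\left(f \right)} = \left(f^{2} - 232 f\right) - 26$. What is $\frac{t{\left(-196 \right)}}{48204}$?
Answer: $\frac{4659}{2678} \approx 1.7397$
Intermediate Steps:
$t{\left(f \right)} = -26 + f^{2} - 232 f$
$\frac{t{\left(-196 \right)}}{48204} = \frac{-26 + \left(-196\right)^{2} - -45472}{48204} = \left(-26 + 38416 + 45472\right) \frac{1}{48204} = 83862 \cdot \frac{1}{48204} = \frac{4659}{2678}$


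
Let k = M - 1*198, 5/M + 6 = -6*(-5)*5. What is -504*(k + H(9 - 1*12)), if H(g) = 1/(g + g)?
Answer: 199717/2 ≈ 99859.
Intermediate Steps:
M = 5/144 (M = 5/(-6 - 6*(-5)*5) = 5/(-6 + 30*5) = 5/(-6 + 150) = 5/144 ≈ 0.034722)
H(g) = 1/(2*g)
k = -28507/144 (k = 5/144 - 1*198 = 5/144 - 198 = -28507/144 ≈ -197.97)
-504*(k + H(9 - 1*12)) = -504*(-28507/144 + 1/(2*(9 - 1*12))) = -504*(-28507/144 + 1/(2*(9 - 12))) = -504*(-28507/144 + (½)/(-3)) = -504*(-28507/144 + (½)*(-⅓)) = -504*(-28507/144 - ⅙) = -504*(-28531/144) = 199717/2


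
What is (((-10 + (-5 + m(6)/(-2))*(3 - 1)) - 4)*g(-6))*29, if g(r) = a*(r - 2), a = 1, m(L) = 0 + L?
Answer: 6960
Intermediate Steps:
m(L) = L
g(r) = -2 + r (g(r) = 1*(r - 2) = 1*(-2 + r) = -2 + r)
(((-10 + (-5 + m(6)/(-2))*(3 - 1)) - 4)*g(-6))*29 = (((-10 + (-5 + 6/(-2))*(3 - 1)) - 4)*(-2 - 6))*29 = (((-10 + (-5 + 6*(-½))*2) - 4)*(-8))*29 = (((-10 + (-5 - 3)*2) - 4)*(-8))*29 = (((-10 - 8*2) - 4)*(-8))*29 = (((-10 - 16) - 4)*(-8))*29 = ((-26 - 4)*(-8))*29 = -30*(-8)*29 = 240*29 = 6960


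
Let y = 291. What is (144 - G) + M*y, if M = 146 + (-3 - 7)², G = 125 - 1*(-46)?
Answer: 71559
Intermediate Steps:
G = 171 (G = 125 + 46 = 171)
M = 246 (M = 146 + (-10)² = 146 + 100 = 246)
(144 - G) + M*y = (144 - 1*171) + 246*291 = (144 - 171) + 71586 = -27 + 71586 = 71559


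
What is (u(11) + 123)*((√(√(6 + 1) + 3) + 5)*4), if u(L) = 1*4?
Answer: 2540 + 508*√(3 + √7) ≈ 3747.0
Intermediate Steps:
u(L) = 4
(u(11) + 123)*((√(√(6 + 1) + 3) + 5)*4) = (4 + 123)*((√(√(6 + 1) + 3) + 5)*4) = 127*((√(√7 + 3) + 5)*4) = 127*((√(3 + √7) + 5)*4) = 127*((5 + √(3 + √7))*4) = 127*(20 + 4*√(3 + √7)) = 2540 + 508*√(3 + √7)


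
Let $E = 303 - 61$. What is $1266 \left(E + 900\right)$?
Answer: $1445772$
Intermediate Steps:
$E = 242$
$1266 \left(E + 900\right) = 1266 \left(242 + 900\right) = 1266 \cdot 1142 = 1445772$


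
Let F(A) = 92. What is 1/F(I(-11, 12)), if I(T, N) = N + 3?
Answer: 1/92 ≈ 0.010870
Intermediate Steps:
I(T, N) = 3 + N
1/F(I(-11, 12)) = 1/92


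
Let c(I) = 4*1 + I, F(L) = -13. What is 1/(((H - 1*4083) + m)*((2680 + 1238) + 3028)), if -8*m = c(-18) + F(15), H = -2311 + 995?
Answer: -4/149912045 ≈ -2.6682e-8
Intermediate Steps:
H = -1316
c(I) = 4 + I
m = 27/8 (m = -((4 - 18) - 13)/8 = -(-14 - 13)/8 = -⅛*(-27) = 27/8 ≈ 3.3750)
1/(((H - 1*4083) + m)*((2680 + 1238) + 3028)) = 1/(((-1316 - 1*4083) + 27/8)*((2680 + 1238) + 3028)) = 1/(((-1316 - 4083) + 27/8)*(3918 + 3028)) = 1/((-5399 + 27/8)*6946) = (1/6946)/(-43165/8) = -8/43165*1/6946 = -4/149912045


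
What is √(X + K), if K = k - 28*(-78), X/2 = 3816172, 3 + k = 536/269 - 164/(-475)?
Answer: √4985789345050601/25555 ≈ 2763.1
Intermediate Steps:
k = -84609/127775 (k = -3 + (536/269 - 164/(-475)) = -3 + (536*(1/269) - 164*(-1/475)) = -3 + (536/269 + 164/475) = -3 + 298716/127775 = -84609/127775 ≈ -0.66217)
X = 7632344 (X = 2*3816172 = 7632344)
K = 278975991/127775 (K = -84609/127775 - 28*(-78) = -84609/127775 + 2184 = 278975991/127775 ≈ 2183.3)
√(X + K) = √(7632344 + 278975991/127775) = √(975501730591/127775) = √4985789345050601/25555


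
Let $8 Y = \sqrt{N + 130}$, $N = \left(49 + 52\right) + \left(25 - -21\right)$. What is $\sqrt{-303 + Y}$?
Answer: $\frac{\sqrt{-4848 + 2 \sqrt{277}}}{4} \approx 17.347 i$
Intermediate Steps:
$N = 147$ ($N = 101 + \left(25 + 21\right) = 101 + 46 = 147$)
$Y = \frac{\sqrt{277}}{8}$ ($Y = \frac{\sqrt{147 + 130}}{8} = \frac{\sqrt{277}}{8} \approx 2.0804$)
$\sqrt{-303 + Y} = \sqrt{-303 + \frac{\sqrt{277}}{8}}$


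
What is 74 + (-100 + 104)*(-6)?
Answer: 50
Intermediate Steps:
74 + (-100 + 104)*(-6) = 74 + 4*(-6) = 74 - 24 = 50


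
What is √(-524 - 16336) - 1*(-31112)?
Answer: 31112 + 2*I*√4215 ≈ 31112.0 + 129.85*I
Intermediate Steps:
√(-524 - 16336) - 1*(-31112) = √(-16860) + 31112 = 2*I*√4215 + 31112 = 31112 + 2*I*√4215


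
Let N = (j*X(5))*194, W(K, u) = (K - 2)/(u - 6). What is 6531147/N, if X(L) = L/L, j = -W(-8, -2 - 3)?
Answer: -71842617/1940 ≈ -37032.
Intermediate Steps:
W(K, u) = (-2 + K)/(-6 + u)
j = -10/11 (j = -(-2 - 8)/(-6 + (-2 - 3)) = -(-10)/(-6 - 5) = -(-10)/(-11) = -(-1)*(-10)/11 = -1*10/11 = -10/11 ≈ -0.90909)
X(L) = 1
N = -1940/11 (N = -10/11*1*194 = -10/11*194 = -1940/11 ≈ -176.36)
6531147/N = 6531147/(-1940/11) = 6531147*(-11/1940) = -71842617/1940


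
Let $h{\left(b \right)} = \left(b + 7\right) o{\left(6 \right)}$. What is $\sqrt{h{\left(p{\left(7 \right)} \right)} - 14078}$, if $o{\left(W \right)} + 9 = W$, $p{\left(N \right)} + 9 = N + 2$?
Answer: $i \sqrt{14099} \approx 118.74 i$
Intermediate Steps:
$p{\left(N \right)} = -7 + N$ ($p{\left(N \right)} = -9 + \left(N + 2\right) = -9 + \left(2 + N\right) = -7 + N$)
$o{\left(W \right)} = -9 + W$
$h{\left(b \right)} = -21 - 3 b$ ($h{\left(b \right)} = \left(b + 7\right) \left(-9 + 6\right) = \left(7 + b\right) \left(-3\right) = -21 - 3 b$)
$\sqrt{h{\left(p{\left(7 \right)} \right)} - 14078} = \sqrt{\left(-21 - 3 \left(-7 + 7\right)\right) - 14078} = \sqrt{\left(-21 - 0\right) - 14078} = \sqrt{\left(-21 + 0\right) - 14078} = \sqrt{-21 - 14078} = \sqrt{-14099} = i \sqrt{14099}$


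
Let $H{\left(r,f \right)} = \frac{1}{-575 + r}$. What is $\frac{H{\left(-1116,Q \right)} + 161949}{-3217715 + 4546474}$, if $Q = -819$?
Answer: $\frac{273855758}{2246931469} \approx 0.12188$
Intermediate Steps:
$\frac{H{\left(-1116,Q \right)} + 161949}{-3217715 + 4546474} = \frac{\frac{1}{-575 - 1116} + 161949}{-3217715 + 4546474} = \frac{\frac{1}{-1691} + 161949}{1328759} = \left(- \frac{1}{1691} + 161949\right) \frac{1}{1328759} = \frac{273855758}{1691} \cdot \frac{1}{1328759} = \frac{273855758}{2246931469}$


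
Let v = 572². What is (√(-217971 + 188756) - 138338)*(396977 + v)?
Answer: -100178984418 + 724161*I*√29215 ≈ -1.0018e+11 + 1.2378e+8*I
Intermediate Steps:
v = 327184
(√(-217971 + 188756) - 138338)*(396977 + v) = (√(-217971 + 188756) - 138338)*(396977 + 327184) = (√(-29215) - 138338)*724161 = (I*√29215 - 138338)*724161 = (-138338 + I*√29215)*724161 = -100178984418 + 724161*I*√29215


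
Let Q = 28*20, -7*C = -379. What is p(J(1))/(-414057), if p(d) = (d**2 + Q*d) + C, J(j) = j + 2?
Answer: -12202/2898399 ≈ -0.0042099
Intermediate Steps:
C = 379/7 (C = -1/7*(-379) = 379/7 ≈ 54.143)
J(j) = 2 + j
Q = 560
p(d) = 379/7 + d**2 + 560*d (p(d) = (d**2 + 560*d) + 379/7 = 379/7 + d**2 + 560*d)
p(J(1))/(-414057) = (379/7 + (2 + 1)**2 + 560*(2 + 1))/(-414057) = (379/7 + 3**2 + 560*3)*(-1/414057) = (379/7 + 9 + 1680)*(-1/414057) = (12202/7)*(-1/414057) = -12202/2898399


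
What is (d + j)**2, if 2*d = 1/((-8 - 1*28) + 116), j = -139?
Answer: 494573121/25600 ≈ 19319.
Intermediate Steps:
d = 1/160 (d = 1/(2*((-8 - 1*28) + 116)) = 1/(2*((-8 - 28) + 116)) = 1/(2*(-36 + 116)) = (1/2)/80 = (1/2)*(1/80) = 1/160 ≈ 0.0062500)
(d + j)**2 = (1/160 - 139)**2 = (-22239/160)**2 = 494573121/25600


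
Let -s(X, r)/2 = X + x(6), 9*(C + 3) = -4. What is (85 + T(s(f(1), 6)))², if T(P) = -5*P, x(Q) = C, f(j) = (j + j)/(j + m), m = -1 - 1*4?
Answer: 168100/81 ≈ 2075.3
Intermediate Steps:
m = -5 (m = -1 - 4 = -5)
C = -31/9 (C = -3 + (⅑)*(-4) = -3 - 4/9 = -31/9 ≈ -3.4444)
f(j) = 2*j/(-5 + j) (f(j) = (j + j)/(j - 5) = (2*j)/(-5 + j) = 2*j/(-5 + j))
x(Q) = -31/9
s(X, r) = 62/9 - 2*X (s(X, r) = -2*(X - 31/9) = -2*(-31/9 + X) = 62/9 - 2*X)
(85 + T(s(f(1), 6)))² = (85 - 5*(62/9 - 4/(-5 + 1)))² = (85 - 5*(62/9 - 4/(-4)))² = (85 - 5*(62/9 - 4*(-1)/4))² = (85 - 5*(62/9 - 2*(-½)))² = (85 - 5*(62/9 + 1))² = (85 - 5*71/9)² = (85 - 355/9)² = (410/9)² = 168100/81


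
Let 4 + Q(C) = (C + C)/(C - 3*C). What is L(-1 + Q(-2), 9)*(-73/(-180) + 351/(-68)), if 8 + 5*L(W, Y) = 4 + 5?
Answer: -7277/7650 ≈ -0.95124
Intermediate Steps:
Q(C) = -5 (Q(C) = -4 + (C + C)/(C - 3*C) = -4 + (2*C)/((-2*C)) = -4 + (2*C)*(-1/(2*C)) = -4 - 1 = -5)
L(W, Y) = 1/5 (L(W, Y) = -8/5 + (4 + 5)/5 = -8/5 + (1/5)*9 = -8/5 + 9/5 = 1/5)
L(-1 + Q(-2), 9)*(-73/(-180) + 351/(-68)) = (-73/(-180) + 351/(-68))/5 = (-73*(-1/180) + 351*(-1/68))/5 = (73/180 - 351/68)/5 = (1/5)*(-7277/1530) = -7277/7650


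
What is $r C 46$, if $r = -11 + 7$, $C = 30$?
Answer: $-5520$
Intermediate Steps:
$r = -4$
$r C 46 = \left(-4\right) 30 \cdot 46 = \left(-120\right) 46 = -5520$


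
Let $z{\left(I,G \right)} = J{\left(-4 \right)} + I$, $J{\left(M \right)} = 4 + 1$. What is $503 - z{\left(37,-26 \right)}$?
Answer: $461$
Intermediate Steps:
$J{\left(M \right)} = 5$
$z{\left(I,G \right)} = 5 + I$
$503 - z{\left(37,-26 \right)} = 503 - \left(5 + 37\right) = 503 - 42 = 461$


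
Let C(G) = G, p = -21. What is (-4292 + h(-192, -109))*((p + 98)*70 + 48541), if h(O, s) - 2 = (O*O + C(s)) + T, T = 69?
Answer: 1754591154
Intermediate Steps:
h(O, s) = 71 + s + O**2 (h(O, s) = 2 + ((O*O + s) + 69) = 2 + ((O**2 + s) + 69) = 2 + ((s + O**2) + 69) = 2 + (69 + s + O**2) = 71 + s + O**2)
(-4292 + h(-192, -109))*((p + 98)*70 + 48541) = (-4292 + (71 - 109 + (-192)**2))*((-21 + 98)*70 + 48541) = (-4292 + (71 - 109 + 36864))*(77*70 + 48541) = (-4292 + 36826)*(5390 + 48541) = 32534*53931 = 1754591154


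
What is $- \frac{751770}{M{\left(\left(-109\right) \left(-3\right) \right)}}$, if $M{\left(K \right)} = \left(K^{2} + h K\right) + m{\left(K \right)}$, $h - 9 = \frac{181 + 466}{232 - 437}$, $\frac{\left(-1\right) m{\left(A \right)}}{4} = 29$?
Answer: $- \frac{154112850}{22288411} \approx -6.9145$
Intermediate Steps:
$m{\left(A \right)} = -116$ ($m{\left(A \right)} = \left(-4\right) 29 = -116$)
$h = \frac{1198}{205}$ ($h = 9 + \frac{181 + 466}{232 - 437} = 9 + \frac{647}{-205} = 9 + 647 \left(- \frac{1}{205}\right) = 9 - \frac{647}{205} = \frac{1198}{205} \approx 5.8439$)
$M{\left(K \right)} = -116 + K^{2} + \frac{1198 K}{205}$ ($M{\left(K \right)} = \left(K^{2} + \frac{1198 K}{205}\right) - 116 = -116 + K^{2} + \frac{1198 K}{205}$)
$- \frac{751770}{M{\left(\left(-109\right) \left(-3\right) \right)}} = - \frac{751770}{-116 + \left(\left(-109\right) \left(-3\right)\right)^{2} + \frac{1198 \left(\left(-109\right) \left(-3\right)\right)}{205}} = - \frac{751770}{-116 + 327^{2} + \frac{1198}{205} \cdot 327} = - \frac{751770}{-116 + 106929 + \frac{391746}{205}} = - \frac{751770}{\frac{22288411}{205}} = \left(-751770\right) \frac{205}{22288411} = - \frac{154112850}{22288411}$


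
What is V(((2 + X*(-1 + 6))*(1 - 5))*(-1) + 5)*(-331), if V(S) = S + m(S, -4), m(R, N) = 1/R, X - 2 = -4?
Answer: 241630/27 ≈ 8949.3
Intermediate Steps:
X = -2 (X = 2 - 4 = -2)
V(S) = S + 1/S
V(((2 + X*(-1 + 6))*(1 - 5))*(-1) + 5)*(-331) = ((((2 - 2*(-1 + 6))*(1 - 5))*(-1) + 5) + 1/(((2 - 2*(-1 + 6))*(1 - 5))*(-1) + 5))*(-331) = ((((2 - 2*5)*(-4))*(-1) + 5) + 1/(((2 - 2*5)*(-4))*(-1) + 5))*(-331) = ((((2 - 10)*(-4))*(-1) + 5) + 1/(((2 - 10)*(-4))*(-1) + 5))*(-331) = ((-8*(-4)*(-1) + 5) + 1/(-8*(-4)*(-1) + 5))*(-331) = ((32*(-1) + 5) + 1/(32*(-1) + 5))*(-331) = ((-32 + 5) + 1/(-32 + 5))*(-331) = (-27 + 1/(-27))*(-331) = (-27 - 1/27)*(-331) = -730/27*(-331) = 241630/27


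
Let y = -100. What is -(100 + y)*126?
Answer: 0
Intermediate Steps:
-(100 + y)*126 = -(100 - 100)*126 = -1*0*126 = 0*126 = 0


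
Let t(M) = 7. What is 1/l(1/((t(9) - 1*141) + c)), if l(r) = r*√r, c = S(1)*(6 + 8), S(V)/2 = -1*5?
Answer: 274*I*√274 ≈ 4535.5*I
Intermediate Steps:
S(V) = -10 (S(V) = 2*(-1*5) = 2*(-5) = -10)
c = -140 (c = -10*(6 + 8) = -10*14 = -140)
l(r) = r^(3/2)
1/l(1/((t(9) - 1*141) + c)) = 1/((1/((7 - 1*141) - 140))^(3/2)) = 1/((1/((7 - 141) - 140))^(3/2)) = 1/((1/(-134 - 140))^(3/2)) = 1/((1/(-274))^(3/2)) = 1/((-1/274)^(3/2)) = 1/(-I*√274/75076) = 274*I*√274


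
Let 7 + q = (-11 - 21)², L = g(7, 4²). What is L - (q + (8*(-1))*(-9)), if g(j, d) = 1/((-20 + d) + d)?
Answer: -13067/12 ≈ -1088.9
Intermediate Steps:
g(j, d) = 1/(-20 + 2*d)
L = 1/12 (L = 1/(2*(-10 + 4²)) = 1/(2*(-10 + 16)) = (½)/6 = (½)*(⅙) = 1/12 ≈ 0.083333)
q = 1017 (q = -7 + (-11 - 21)² = -7 + (-32)² = -7 + 1024 = 1017)
L - (q + (8*(-1))*(-9)) = 1/12 - (1017 + (8*(-1))*(-9)) = 1/12 - (1017 - 8*(-9)) = 1/12 - (1017 + 72) = 1/12 - 1*1089 = 1/12 - 1089 = -13067/12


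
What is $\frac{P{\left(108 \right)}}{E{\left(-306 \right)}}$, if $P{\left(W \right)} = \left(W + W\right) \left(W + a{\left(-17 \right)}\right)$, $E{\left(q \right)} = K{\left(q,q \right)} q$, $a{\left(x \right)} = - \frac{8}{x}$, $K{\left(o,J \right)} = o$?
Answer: $\frac{3688}{14739} \approx 0.25022$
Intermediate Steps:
$E{\left(q \right)} = q^{2}$ ($E{\left(q \right)} = q q = q^{2}$)
$P{\left(W \right)} = 2 W \left(\frac{8}{17} + W\right)$ ($P{\left(W \right)} = \left(W + W\right) \left(W - \frac{8}{-17}\right) = 2 W \left(W - - \frac{8}{17}\right) = 2 W \left(W + \frac{8}{17}\right) = 2 W \left(\frac{8}{17} + W\right)$)
$\frac{P{\left(108 \right)}}{E{\left(-306 \right)}} = \frac{\frac{2}{17} \cdot 108 \left(8 + 17 \cdot 108\right)}{\left(-306\right)^{2}} = \frac{\frac{2}{17} \cdot 108 \left(8 + 1836\right)}{93636} = \frac{2}{17} \cdot 108 \cdot 1844 \cdot \frac{1}{93636} = \frac{398304}{17} \cdot \frac{1}{93636} = \frac{3688}{14739}$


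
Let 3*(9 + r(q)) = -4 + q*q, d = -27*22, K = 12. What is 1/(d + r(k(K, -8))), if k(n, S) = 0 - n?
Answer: -3/1669 ≈ -0.0017975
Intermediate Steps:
d = -594
k(n, S) = -n
r(q) = -31/3 + q²/3 (r(q) = -9 + (-4 + q*q)/3 = -9 + (-4 + q²)/3 = -9 + (-4/3 + q²/3) = -31/3 + q²/3)
1/(d + r(k(K, -8))) = 1/(-594 + (-31/3 + (-1*12)²/3)) = 1/(-594 + (-31/3 + (⅓)*(-12)²)) = 1/(-594 + (-31/3 + (⅓)*144)) = 1/(-594 + (-31/3 + 48)) = 1/(-594 + 113/3) = 1/(-1669/3) = -3/1669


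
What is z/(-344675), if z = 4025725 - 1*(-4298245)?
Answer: -1664794/68935 ≈ -24.150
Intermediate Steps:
z = 8323970 (z = 4025725 + 4298245 = 8323970)
z/(-344675) = 8323970/(-344675) = 8323970*(-1/344675) = -1664794/68935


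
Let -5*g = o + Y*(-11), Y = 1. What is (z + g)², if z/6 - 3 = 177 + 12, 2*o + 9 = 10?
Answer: 133194681/100 ≈ 1.3319e+6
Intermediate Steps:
o = ½ (o = -9/2 + (½)*10 = -9/2 + 5 = ½ ≈ 0.50000)
z = 1152 (z = 18 + 6*(177 + 12) = 18 + 6*189 = 18 + 1134 = 1152)
g = 21/10 (g = -(½ + 1*(-11))/5 = -(½ - 11)/5 = -⅕*(-21/2) = 21/10 ≈ 2.1000)
(z + g)² = (1152 + 21/10)² = (11541/10)² = 133194681/100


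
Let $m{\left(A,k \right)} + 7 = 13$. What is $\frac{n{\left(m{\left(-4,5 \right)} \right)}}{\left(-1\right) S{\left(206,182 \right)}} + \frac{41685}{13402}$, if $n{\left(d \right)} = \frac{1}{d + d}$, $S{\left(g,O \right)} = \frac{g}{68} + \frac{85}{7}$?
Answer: $\frac{225388093}{72591933} \approx 3.1049$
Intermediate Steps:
$m{\left(A,k \right)} = 6$ ($m{\left(A,k \right)} = -7 + 13 = 6$)
$S{\left(g,O \right)} = \frac{85}{7} + \frac{g}{68}$ ($S{\left(g,O \right)} = g \frac{1}{68} + 85 \cdot \frac{1}{7} = \frac{g}{68} + \frac{85}{7} = \frac{85}{7} + \frac{g}{68}$)
$n{\left(d \right)} = \frac{1}{2 d}$
$\frac{n{\left(m{\left(-4,5 \right)} \right)}}{\left(-1\right) S{\left(206,182 \right)}} + \frac{41685}{13402} = \frac{\frac{1}{2} \cdot \frac{1}{6}}{\left(-1\right) \left(\frac{85}{7} + \frac{1}{68} \cdot 206\right)} + \frac{41685}{13402} = \frac{\frac{1}{2} \cdot \frac{1}{6}}{\left(-1\right) \left(\frac{85}{7} + \frac{103}{34}\right)} + 41685 \cdot \frac{1}{13402} = \frac{1}{12 \left(\left(-1\right) \frac{3611}{238}\right)} + \frac{41685}{13402} = \frac{1}{12 \left(- \frac{3611}{238}\right)} + \frac{41685}{13402} = \frac{1}{12} \left(- \frac{238}{3611}\right) + \frac{41685}{13402} = - \frac{119}{21666} + \frac{41685}{13402} = \frac{225388093}{72591933}$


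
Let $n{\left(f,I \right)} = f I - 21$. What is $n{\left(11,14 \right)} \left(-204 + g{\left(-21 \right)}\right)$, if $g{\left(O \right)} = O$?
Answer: $-29925$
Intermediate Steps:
$n{\left(f,I \right)} = -21 + I f$ ($n{\left(f,I \right)} = I f - 21 = -21 + I f$)
$n{\left(11,14 \right)} \left(-204 + g{\left(-21 \right)}\right) = \left(-21 + 14 \cdot 11\right) \left(-204 - 21\right) = \left(-21 + 154\right) \left(-225\right) = 133 \left(-225\right) = -29925$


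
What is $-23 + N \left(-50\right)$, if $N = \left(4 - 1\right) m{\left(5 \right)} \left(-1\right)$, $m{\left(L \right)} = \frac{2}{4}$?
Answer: $52$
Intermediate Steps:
$m{\left(L \right)} = \frac{1}{2}$ ($m{\left(L \right)} = 2 \cdot \frac{1}{4} = \frac{1}{2}$)
$N = - \frac{3}{2}$ ($N = \left(4 - 1\right) \frac{1}{2} \left(-1\right) = 3 \cdot \frac{1}{2} \left(-1\right) = \frac{3}{2} \left(-1\right) = - \frac{3}{2} \approx -1.5$)
$-23 + N \left(-50\right) = -23 - -75 = -23 + 75 = 52$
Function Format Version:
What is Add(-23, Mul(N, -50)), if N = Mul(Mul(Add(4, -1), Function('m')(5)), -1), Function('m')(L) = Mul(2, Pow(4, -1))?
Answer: 52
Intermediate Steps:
Function('m')(L) = Rational(1, 2) (Function('m')(L) = Mul(2, Rational(1, 4)) = Rational(1, 2))
N = Rational(-3, 2) (N = Mul(Mul(Add(4, -1), Rational(1, 2)), -1) = Mul(Mul(3, Rational(1, 2)), -1) = Mul(Rational(3, 2), -1) = Rational(-3, 2) ≈ -1.5000)
Add(-23, Mul(N, -50)) = Add(-23, Mul(Rational(-3, 2), -50)) = Add(-23, 75) = 52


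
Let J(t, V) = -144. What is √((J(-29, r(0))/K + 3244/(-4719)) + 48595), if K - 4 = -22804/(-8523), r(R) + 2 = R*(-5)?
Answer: √28259906013623193/762762 ≈ 220.39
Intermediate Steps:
r(R) = -2 - 5*R (r(R) = -2 + R*(-5) = -2 - 5*R)
K = 56896/8523 (K = 4 - 22804/(-8523) = 4 - 22804*(-1/8523) = 4 + 22804/8523 = 56896/8523 ≈ 6.6756)
√((J(-29, r(0))/K + 3244/(-4719)) + 48595) = √((-144/56896/8523 + 3244/(-4719)) + 48595) = √((-144*8523/56896 + 3244*(-1/4719)) + 48595) = √((-76707/3556 - 3244/4719) + 48595) = √(-373515997/16780764 + 48595) = √(815087710583/16780764) = √28259906013623193/762762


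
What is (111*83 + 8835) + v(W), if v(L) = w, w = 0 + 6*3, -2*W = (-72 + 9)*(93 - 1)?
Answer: 18066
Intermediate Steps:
W = 2898 (W = -(-72 + 9)*(93 - 1)/2 = -(-63)*92/2 = -½*(-5796) = 2898)
w = 18 (w = 0 + 18 = 18)
v(L) = 18
(111*83 + 8835) + v(W) = (111*83 + 8835) + 18 = (9213 + 8835) + 18 = 18048 + 18 = 18066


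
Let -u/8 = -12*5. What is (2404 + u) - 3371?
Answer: -487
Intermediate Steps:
u = 480 (u = -(-96)*5 = -8*(-60) = 480)
(2404 + u) - 3371 = (2404 + 480) - 3371 = 2884 - 3371 = -487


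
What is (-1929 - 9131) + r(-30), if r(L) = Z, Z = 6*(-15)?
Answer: -11150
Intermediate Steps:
Z = -90
r(L) = -90
(-1929 - 9131) + r(-30) = (-1929 - 9131) - 90 = -11060 - 90 = -11150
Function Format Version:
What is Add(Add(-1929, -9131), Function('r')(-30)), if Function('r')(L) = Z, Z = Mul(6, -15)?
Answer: -11150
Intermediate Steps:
Z = -90
Function('r')(L) = -90
Add(Add(-1929, -9131), Function('r')(-30)) = Add(Add(-1929, -9131), -90) = Add(-11060, -90) = -11150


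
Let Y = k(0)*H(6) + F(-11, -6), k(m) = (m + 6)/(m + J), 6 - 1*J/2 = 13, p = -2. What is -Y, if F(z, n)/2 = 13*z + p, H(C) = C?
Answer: 2048/7 ≈ 292.57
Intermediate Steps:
F(z, n) = -4 + 26*z (F(z, n) = 2*(13*z - 2) = 2*(-2 + 13*z) = -4 + 26*z)
J = -14 (J = 12 - 2*13 = 12 - 26 = -14)
k(m) = (6 + m)/(-14 + m) (k(m) = (m + 6)/(m - 14) = (6 + m)/(-14 + m))
Y = -2048/7 (Y = ((6 + 0)/(-14 + 0))*6 + (-4 + 26*(-11)) = (6/(-14))*6 + (-4 - 286) = -1/14*6*6 - 290 = -3/7*6 - 290 = -18/7 - 290 = -2048/7 ≈ -292.57)
-Y = -1*(-2048/7) = 2048/7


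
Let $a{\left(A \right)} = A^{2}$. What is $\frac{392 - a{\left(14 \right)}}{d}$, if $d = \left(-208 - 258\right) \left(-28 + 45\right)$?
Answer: $- \frac{98}{3961} \approx -0.024741$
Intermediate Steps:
$d = -7922$ ($d = \left(-466\right) 17 = -7922$)
$\frac{392 - a{\left(14 \right)}}{d} = \frac{392 - 14^{2}}{-7922} = \left(392 - 196\right) \left(- \frac{1}{7922}\right) = 196 \left(- \frac{1}{7922}\right) = - \frac{98}{3961}$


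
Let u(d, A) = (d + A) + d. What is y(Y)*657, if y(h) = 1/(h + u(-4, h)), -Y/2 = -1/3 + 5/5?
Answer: -1971/32 ≈ -61.594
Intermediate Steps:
u(d, A) = A + 2*d (u(d, A) = (A + d) + d = A + 2*d)
Y = -4/3 (Y = -2*(-1/3 + 5/5) = -2*(-1*⅓ + 5*(⅕)) = -2*(-⅓ + 1) = -2*⅔ = -4/3 ≈ -1.3333)
y(h) = 1/(-8 + 2*h) (y(h) = 1/(h + (h + 2*(-4))) = 1/(h + (h - 8)) = 1/(h + (-8 + h)) = 1/(-8 + 2*h))
y(Y)*657 = (1/(2*(-4 - 4/3)))*657 = (1/(2*(-16/3)))*657 = ((½)*(-3/16))*657 = -3/32*657 = -1971/32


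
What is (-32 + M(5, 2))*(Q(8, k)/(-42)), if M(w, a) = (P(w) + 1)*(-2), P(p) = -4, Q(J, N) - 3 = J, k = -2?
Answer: 143/21 ≈ 6.8095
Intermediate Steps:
Q(J, N) = 3 + J
M(w, a) = 6 (M(w, a) = (-4 + 1)*(-2) = -3*(-2) = 6)
(-32 + M(5, 2))*(Q(8, k)/(-42)) = (-32 + 6)*((3 + 8)/(-42)) = -286*(-1)/42 = -26*(-11/42) = 143/21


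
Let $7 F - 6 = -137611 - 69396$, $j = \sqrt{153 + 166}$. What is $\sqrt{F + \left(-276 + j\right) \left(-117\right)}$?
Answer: $\frac{\sqrt{133301 - 5733 \sqrt{319}}}{7} \approx 25.115$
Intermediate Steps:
$j = \sqrt{319} \approx 17.861$
$F = - \frac{207001}{7}$ ($F = \frac{6}{7} + \frac{-137611 - 69396}{7} = \frac{6}{7} + \frac{1}{7} \left(-207007\right) = \frac{6}{7} - \frac{207007}{7} = - \frac{207001}{7} \approx -29572.0$)
$\sqrt{F + \left(-276 + j\right) \left(-117\right)} = \sqrt{- \frac{207001}{7} + \left(-276 + \sqrt{319}\right) \left(-117\right)} = \sqrt{- \frac{207001}{7} + \left(32292 - 117 \sqrt{319}\right)} = \sqrt{\frac{19043}{7} - 117 \sqrt{319}}$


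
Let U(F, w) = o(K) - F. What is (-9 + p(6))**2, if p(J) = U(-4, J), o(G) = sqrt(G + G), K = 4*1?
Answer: 33 - 20*sqrt(2) ≈ 4.7157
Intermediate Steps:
K = 4
o(G) = sqrt(2)*sqrt(G) (o(G) = sqrt(2*G) = sqrt(2)*sqrt(G))
U(F, w) = -F + 2*sqrt(2) (U(F, w) = sqrt(2)*sqrt(4) - F = sqrt(2)*2 - F = 2*sqrt(2) - F = -F + 2*sqrt(2))
p(J) = 4 + 2*sqrt(2) (p(J) = -1*(-4) + 2*sqrt(2) = 4 + 2*sqrt(2))
(-9 + p(6))**2 = (-9 + (4 + 2*sqrt(2)))**2 = (-5 + 2*sqrt(2))**2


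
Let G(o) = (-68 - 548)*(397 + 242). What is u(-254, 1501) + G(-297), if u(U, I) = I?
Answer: -392123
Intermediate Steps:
G(o) = -393624 (G(o) = -616*639 = -393624)
u(-254, 1501) + G(-297) = 1501 - 393624 = -392123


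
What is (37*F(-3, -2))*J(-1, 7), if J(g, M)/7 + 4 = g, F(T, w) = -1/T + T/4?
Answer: 6475/12 ≈ 539.58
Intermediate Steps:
F(T, w) = -1/T + T/4 (F(T, w) = -1/T + T*(1/4) = -1/T + T/4)
J(g, M) = -28 + 7*g
(37*F(-3, -2))*J(-1, 7) = (37*(-1/(-3) + (1/4)*(-3)))*(-28 + 7*(-1)) = (37*(-1*(-1/3) - 3/4))*(-28 - 7) = (37*(1/3 - 3/4))*(-35) = (37*(-5/12))*(-35) = -185/12*(-35) = 6475/12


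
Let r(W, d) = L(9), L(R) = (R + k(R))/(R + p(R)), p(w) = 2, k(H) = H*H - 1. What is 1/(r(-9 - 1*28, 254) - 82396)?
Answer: -11/906267 ≈ -1.2138e-5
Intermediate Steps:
k(H) = -1 + H**2 (k(H) = H**2 - 1 = -1 + H**2)
L(R) = (-1 + R + R**2)/(2 + R) (L(R) = (R + (-1 + R**2))/(R + 2) = (-1 + R + R**2)/(2 + R))
r(W, d) = 89/11 (r(W, d) = (-1 + 9 + 9**2)/(2 + 9) = (-1 + 9 + 81)/11 = (1/11)*89 = 89/11)
1/(r(-9 - 1*28, 254) - 82396) = 1/(89/11 - 82396) = 1/(-906267/11) = -11/906267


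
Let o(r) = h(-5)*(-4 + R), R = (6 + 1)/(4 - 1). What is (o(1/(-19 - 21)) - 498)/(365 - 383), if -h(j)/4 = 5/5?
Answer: 737/27 ≈ 27.296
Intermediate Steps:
h(j) = -4 (h(j) = -20/5 = -4*1 = -4)
R = 7/3 ≈ 2.3333
o(r) = 20/3 (o(r) = -4*(-4 + 7/3) = -4*(-5/3) = 20/3)
(o(1/(-19 - 21)) - 498)/(365 - 383) = (20/3 - 498)/(365 - 383) = -1474/3/(-18) = -1474/3*(-1/18) = 737/27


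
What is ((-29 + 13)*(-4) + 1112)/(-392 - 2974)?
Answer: -196/561 ≈ -0.34938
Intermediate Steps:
((-29 + 13)*(-4) + 1112)/(-392 - 2974) = (-16*(-4) + 1112)/(-3366) = (64 + 1112)*(-1/3366) = 1176*(-1/3366) = -196/561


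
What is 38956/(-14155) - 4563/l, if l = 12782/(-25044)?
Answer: 808537808534/90464605 ≈ 8937.6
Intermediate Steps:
l = -6391/12522 (l = 12782*(-1/25044) = -6391/12522 ≈ -0.51038)
38956/(-14155) - 4563/l = 38956/(-14155) - 4563/(-6391/12522) = 38956*(-1/14155) - 4563*(-12522/6391) = -38956/14155 + 57137886/6391 = 808537808534/90464605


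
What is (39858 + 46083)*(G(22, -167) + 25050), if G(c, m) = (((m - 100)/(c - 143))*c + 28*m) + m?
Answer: 19148600151/11 ≈ 1.7408e+9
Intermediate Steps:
G(c, m) = 29*m + c*(-100 + m)/(-143 + c) (G(c, m) = (((-100 + m)/(-143 + c))*c + 28*m) + m = (c*(-100 + m)/(-143 + c) + 28*m) + m = (28*m + c*(-100 + m)/(-143 + c)) + m = 29*m + c*(-100 + m)/(-143 + c))
(39858 + 46083)*(G(22, -167) + 25050) = (39858 + 46083)*((-4147*(-167) - 100*22 + 30*22*(-167))/(-143 + 22) + 25050) = 85941*((692549 - 2200 - 110220)/(-121) + 25050) = 85941*(-1/121*580129 + 25050) = 85941*(-52739/11 + 25050) = 85941*(222811/11) = 19148600151/11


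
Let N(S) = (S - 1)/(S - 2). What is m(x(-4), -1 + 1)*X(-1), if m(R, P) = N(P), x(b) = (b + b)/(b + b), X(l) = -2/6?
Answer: -⅙ ≈ -0.16667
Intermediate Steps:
X(l) = -⅓ (X(l) = -2*⅙ = -⅓)
N(S) = (-1 + S)/(-2 + S)
x(b) = 1 (x(b) = (2*b)/((2*b)) = (2*b)*(1/(2*b)) = 1)
m(R, P) = (-1 + P)/(-2 + P)
m(x(-4), -1 + 1)*X(-1) = ((-1 + (-1 + 1))/(-2 + (-1 + 1)))*(-⅓) = ((-1 + 0)/(-2 + 0))*(-⅓) = (-1/(-2))*(-⅓) = -½*(-1)*(-⅓) = (½)*(-⅓) = -⅙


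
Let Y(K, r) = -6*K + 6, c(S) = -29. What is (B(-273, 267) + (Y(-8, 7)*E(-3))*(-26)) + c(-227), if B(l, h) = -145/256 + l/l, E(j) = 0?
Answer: -7313/256 ≈ -28.566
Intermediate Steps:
Y(K, r) = 6 - 6*K
B(l, h) = 111/256 (B(l, h) = -145*1/256 + 1 = -145/256 + 1 = 111/256)
(B(-273, 267) + (Y(-8, 7)*E(-3))*(-26)) + c(-227) = (111/256 + ((6 - 6*(-8))*0)*(-26)) - 29 = (111/256 + ((6 + 48)*0)*(-26)) - 29 = (111/256 + (54*0)*(-26)) - 29 = (111/256 + 0*(-26)) - 29 = (111/256 + 0) - 29 = 111/256 - 29 = -7313/256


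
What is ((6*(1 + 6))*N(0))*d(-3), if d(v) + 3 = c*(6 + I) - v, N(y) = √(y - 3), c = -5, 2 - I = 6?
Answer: -420*I*√3 ≈ -727.46*I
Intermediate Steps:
I = -4 (I = 2 - 1*6 = 2 - 6 = -4)
N(y) = √(-3 + y)
d(v) = -13 - v (d(v) = -3 + (-5*(6 - 4) - v) = -3 + (-5*2 - v) = -3 + (-10 - v) = -13 - v)
((6*(1 + 6))*N(0))*d(-3) = ((6*(1 + 6))*√(-3 + 0))*(-13 - 1*(-3)) = ((6*7)*√(-3))*(-13 + 3) = (42*(I*√3))*(-10) = (42*I*√3)*(-10) = -420*I*√3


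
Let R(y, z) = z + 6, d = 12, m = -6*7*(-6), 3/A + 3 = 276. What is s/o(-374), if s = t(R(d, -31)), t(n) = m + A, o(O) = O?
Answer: -1349/2002 ≈ -0.67383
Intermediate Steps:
A = 1/91 (A = 3/(-3 + 276) = 3/273 = 3*(1/273) = 1/91 ≈ 0.010989)
m = 252 (m = -42*(-6) = 252)
R(y, z) = 6 + z
t(n) = 22933/91 (t(n) = 252 + 1/91 = 22933/91)
s = 22933/91 ≈ 252.01
s/o(-374) = (22933/91)/(-374) = (22933/91)*(-1/374) = -1349/2002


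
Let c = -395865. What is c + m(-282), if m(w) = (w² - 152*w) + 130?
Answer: -273347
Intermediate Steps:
m(w) = 130 + w² - 152*w
c + m(-282) = -395865 + (130 + (-282)² - 152*(-282)) = -395865 + (130 + 79524 + 42864) = -395865 + 122518 = -273347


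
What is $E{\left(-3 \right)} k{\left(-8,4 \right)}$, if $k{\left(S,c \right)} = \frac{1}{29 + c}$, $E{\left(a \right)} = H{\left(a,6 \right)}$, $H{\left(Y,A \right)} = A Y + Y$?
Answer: $- \frac{7}{11} \approx -0.63636$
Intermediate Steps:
$H{\left(Y,A \right)} = Y + A Y$
$E{\left(a \right)} = 7 a$ ($E{\left(a \right)} = a \left(1 + 6\right) = a 7 = 7 a$)
$E{\left(-3 \right)} k{\left(-8,4 \right)} = \frac{7 \left(-3\right)}{29 + 4} = - \frac{21}{33} = \left(-21\right) \frac{1}{33} = - \frac{7}{11}$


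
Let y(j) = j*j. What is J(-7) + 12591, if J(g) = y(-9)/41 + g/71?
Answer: 36657865/2911 ≈ 12593.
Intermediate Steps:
y(j) = j**2
J(g) = 81/41 + g/71 (J(g) = (-9)**2/41 + g/71 = 81*(1/41) + g*(1/71) = 81/41 + g/71)
J(-7) + 12591 = (81/41 + (1/71)*(-7)) + 12591 = (81/41 - 7/71) + 12591 = 5464/2911 + 12591 = 36657865/2911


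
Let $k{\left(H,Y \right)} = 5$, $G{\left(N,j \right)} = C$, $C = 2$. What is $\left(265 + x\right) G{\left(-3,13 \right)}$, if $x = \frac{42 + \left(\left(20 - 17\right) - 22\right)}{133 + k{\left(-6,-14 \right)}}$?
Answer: $\frac{1591}{3} \approx 530.33$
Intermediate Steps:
$G{\left(N,j \right)} = 2$
$x = \frac{1}{6}$ ($x = \frac{42 + \left(\left(20 - 17\right) - 22\right)}{133 + 5} = \frac{42 + \left(3 - 22\right)}{138} = \left(42 - 19\right) \frac{1}{138} = 23 \cdot \frac{1}{138} = \frac{1}{6} \approx 0.16667$)
$\left(265 + x\right) G{\left(-3,13 \right)} = \left(265 + \frac{1}{6}\right) 2 = \frac{1591}{6} \cdot 2 = \frac{1591}{3}$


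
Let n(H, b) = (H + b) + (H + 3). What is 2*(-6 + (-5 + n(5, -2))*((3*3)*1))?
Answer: 96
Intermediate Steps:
n(H, b) = 3 + b + 2*H (n(H, b) = (H + b) + (3 + H) = 3 + b + 2*H)
2*(-6 + (-5 + n(5, -2))*((3*3)*1)) = 2*(-6 + (-5 + (3 - 2 + 2*5))*((3*3)*1)) = 2*(-6 + (-5 + (3 - 2 + 10))*(9*1)) = 2*(-6 + (-5 + 11)*9) = 2*(-6 + 6*9) = 2*(-6 + 54) = 2*48 = 96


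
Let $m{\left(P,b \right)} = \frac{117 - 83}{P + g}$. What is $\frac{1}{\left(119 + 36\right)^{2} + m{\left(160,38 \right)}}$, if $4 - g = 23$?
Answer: $\frac{141}{3387559} \approx 4.1623 \cdot 10^{-5}$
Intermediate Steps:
$g = -19$ ($g = 4 - 23 = -19$)
$m{\left(P,b \right)} = \frac{34}{-19 + P}$ ($m{\left(P,b \right)} = \frac{117 - 83}{P - 19} = \frac{34}{-19 + P}$)
$\frac{1}{\left(119 + 36\right)^{2} + m{\left(160,38 \right)}} = \frac{1}{\left(119 + 36\right)^{2} + \frac{34}{-19 + 160}} = \frac{1}{155^{2} + \frac{34}{141}} = \frac{1}{24025 + 34 \cdot \frac{1}{141}} = \frac{1}{24025 + \frac{34}{141}} = \frac{1}{\frac{3387559}{141}} = \frac{141}{3387559}$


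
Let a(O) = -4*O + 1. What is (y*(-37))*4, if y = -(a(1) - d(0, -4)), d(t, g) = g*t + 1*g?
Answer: 148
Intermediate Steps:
d(t, g) = g + g*t (d(t, g) = g*t + g = g + g*t)
a(O) = 1 - 4*O
y = -1 (y = -((1 - 4*1) - (-4)*(1 + 0)) = -((1 - 4) - (-4)) = -(-3 - 1*(-4)) = -(-3 + 4) = -1*1 = -1)
(y*(-37))*4 = -1*(-37)*4 = 37*4 = 148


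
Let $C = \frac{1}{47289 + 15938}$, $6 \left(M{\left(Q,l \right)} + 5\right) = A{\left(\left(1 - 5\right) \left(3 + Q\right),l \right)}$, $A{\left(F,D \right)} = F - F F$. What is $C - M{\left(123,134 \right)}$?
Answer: $\frac{2682405476}{63227} \approx 42425.0$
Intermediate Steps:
$A{\left(F,D \right)} = F - F^{2}$
$M{\left(Q,l \right)} = -5 + \frac{\left(-12 - 4 Q\right) \left(13 + 4 Q\right)}{6}$ ($M{\left(Q,l \right)} = -5 + \frac{\left(1 - 5\right) \left(3 + Q\right) \left(1 - \left(1 - 5\right) \left(3 + Q\right)\right)}{6} = -5 + \frac{- 4 \left(3 + Q\right) \left(1 - - 4 \left(3 + Q\right)\right)}{6} = -5 + \frac{\left(-12 - 4 Q\right) \left(1 - \left(-12 - 4 Q\right)\right)}{6} = -5 + \frac{\left(-12 - 4 Q\right) \left(1 + \left(12 + 4 Q\right)\right)}{6} = -5 + \frac{\left(-12 - 4 Q\right) \left(13 + 4 Q\right)}{6}$)
$C = \frac{1}{63227} \approx 1.5816 \cdot 10^{-5}$
$C - M{\left(123,134 \right)} = \frac{1}{63227} - \left(-31 - 2050 - \frac{8 \cdot 123^{2}}{3}\right) = \frac{1}{63227} - \left(-31 - 2050 - 40344\right) = \frac{1}{63227} - -42425 = \frac{1}{63227} + 42425 = \frac{2682405476}{63227}$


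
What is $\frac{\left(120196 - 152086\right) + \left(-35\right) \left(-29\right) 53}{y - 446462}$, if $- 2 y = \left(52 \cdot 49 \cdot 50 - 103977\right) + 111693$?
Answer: $- \frac{337}{7908} \approx -0.042615$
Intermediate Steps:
$y = -67558$ ($y = - \frac{\left(52 \cdot 49 \cdot 50 - 103977\right) + 111693}{2} = - \frac{\left(2548 \cdot 50 - 103977\right) + 111693}{2} = - \frac{\left(127400 - 103977\right) + 111693}{2} = - \frac{23423 + 111693}{2} = \left(- \frac{1}{2}\right) 135116 = -67558$)
$\frac{\left(120196 - 152086\right) + \left(-35\right) \left(-29\right) 53}{y - 446462} = \frac{\left(120196 - 152086\right) + \left(-35\right) \left(-29\right) 53}{-67558 - 446462} = \frac{\left(120196 - 152086\right) + 1015 \cdot 53}{-514020} = \left(-31890 + 53795\right) \left(- \frac{1}{514020}\right) = 21905 \left(- \frac{1}{514020}\right) = - \frac{337}{7908}$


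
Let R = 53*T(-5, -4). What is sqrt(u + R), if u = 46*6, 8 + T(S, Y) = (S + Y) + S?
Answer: I*sqrt(890) ≈ 29.833*I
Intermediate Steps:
T(S, Y) = -8 + Y + 2*S (T(S, Y) = -8 + ((S + Y) + S) = -8 + (Y + 2*S) = -8 + Y + 2*S)
u = 276
R = -1166 (R = 53*(-8 - 4 + 2*(-5)) = 53*(-8 - 4 - 10) = 53*(-22) = -1166)
sqrt(u + R) = sqrt(276 - 1166) = sqrt(-890) = I*sqrt(890)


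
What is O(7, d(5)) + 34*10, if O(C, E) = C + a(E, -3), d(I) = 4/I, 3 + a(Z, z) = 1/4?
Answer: 1377/4 ≈ 344.25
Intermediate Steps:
a(Z, z) = -11/4 (a(Z, z) = -3 + 1/4 = -3 + ¼ = -11/4)
O(C, E) = -11/4 + C (O(C, E) = C - 11/4 = -11/4 + C)
O(7, d(5)) + 34*10 = (-11/4 + 7) + 34*10 = 17/4 + 340 = 1377/4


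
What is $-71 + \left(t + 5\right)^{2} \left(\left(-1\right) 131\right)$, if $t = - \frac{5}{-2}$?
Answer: $- \frac{29759}{4} \approx -7439.8$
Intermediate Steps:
$t = \frac{5}{2}$ ($t = \left(-5\right) \left(- \frac{1}{2}\right) = \frac{5}{2} \approx 2.5$)
$-71 + \left(t + 5\right)^{2} \left(\left(-1\right) 131\right) = -71 + \left(\frac{5}{2} + 5\right)^{2} \left(\left(-1\right) 131\right) = -71 + \left(\frac{15}{2}\right)^{2} \left(-131\right) = -71 + \frac{225}{4} \left(-131\right) = -71 - \frac{29475}{4} = - \frac{29759}{4}$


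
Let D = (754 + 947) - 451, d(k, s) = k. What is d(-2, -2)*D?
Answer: -2500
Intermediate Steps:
D = 1250 (D = 1701 - 451 = 1250)
d(-2, -2)*D = -2*1250 = -2500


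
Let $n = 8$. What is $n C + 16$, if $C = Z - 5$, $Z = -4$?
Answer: $-56$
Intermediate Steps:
$C = -9$ ($C = -4 - 5 = -9$)
$n C + 16 = 8 \left(-9\right) + 16 = -72 + 16 = -56$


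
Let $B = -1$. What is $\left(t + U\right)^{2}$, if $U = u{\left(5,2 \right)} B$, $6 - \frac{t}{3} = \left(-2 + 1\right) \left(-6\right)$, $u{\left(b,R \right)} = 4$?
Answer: $16$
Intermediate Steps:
$t = 0$ ($t = 18 - 3 \left(-2 + 1\right) \left(-6\right) = 18 - 3 \left(\left(-1\right) \left(-6\right)\right) = 18 - 18 = 0$)
$U = -4$ ($U = 4 \left(-1\right) = -4$)
$\left(t + U\right)^{2} = \left(0 - 4\right)^{2} = \left(-4\right)^{2} = 16$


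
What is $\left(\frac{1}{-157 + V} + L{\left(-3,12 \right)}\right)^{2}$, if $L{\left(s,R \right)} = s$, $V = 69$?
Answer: $\frac{70225}{7744} \approx 9.0683$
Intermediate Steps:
$\left(\frac{1}{-157 + V} + L{\left(-3,12 \right)}\right)^{2} = \left(\frac{1}{-157 + 69} - 3\right)^{2} = \left(\frac{1}{-88} - 3\right)^{2} = \left(- \frac{1}{88} - 3\right)^{2} = \left(- \frac{265}{88}\right)^{2} = \frac{70225}{7744}$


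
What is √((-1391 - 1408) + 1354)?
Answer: 17*I*√5 ≈ 38.013*I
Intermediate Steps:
√((-1391 - 1408) + 1354) = √(-2799 + 1354) = √(-1445) = 17*I*√5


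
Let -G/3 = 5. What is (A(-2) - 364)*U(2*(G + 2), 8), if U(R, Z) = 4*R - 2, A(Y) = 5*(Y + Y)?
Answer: 40704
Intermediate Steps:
G = -15 (G = -3*5 = -15)
A(Y) = 10*Y (A(Y) = 5*(2*Y) = 10*Y)
U(R, Z) = -2 + 4*R
(A(-2) - 364)*U(2*(G + 2), 8) = (10*(-2) - 364)*(-2 + 4*(2*(-15 + 2))) = (-20 - 364)*(-2 + 4*(2*(-13))) = -384*(-2 + 4*(-26)) = -384*(-2 - 104) = -384*(-106) = 40704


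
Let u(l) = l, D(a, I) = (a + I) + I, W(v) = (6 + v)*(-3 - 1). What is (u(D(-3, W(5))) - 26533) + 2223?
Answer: -24401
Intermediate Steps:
W(v) = -24 - 4*v (W(v) = (6 + v)*(-4) = -24 - 4*v)
D(a, I) = a + 2*I (D(a, I) = (I + a) + I = a + 2*I)
(u(D(-3, W(5))) - 26533) + 2223 = ((-3 + 2*(-24 - 4*5)) - 26533) + 2223 = ((-3 + 2*(-24 - 20)) - 26533) + 2223 = ((-3 + 2*(-44)) - 26533) + 2223 = ((-3 - 88) - 26533) + 2223 = (-91 - 26533) + 2223 = -26624 + 2223 = -24401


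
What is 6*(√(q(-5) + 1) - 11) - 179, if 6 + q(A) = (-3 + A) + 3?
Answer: -245 + 6*I*√10 ≈ -245.0 + 18.974*I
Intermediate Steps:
q(A) = -6 + A (q(A) = -6 + ((-3 + A) + 3) = -6 + A)
6*(√(q(-5) + 1) - 11) - 179 = 6*(√((-6 - 5) + 1) - 11) - 179 = 6*(√(-11 + 1) - 11) - 179 = 6*(√(-10) - 11) - 179 = 6*(I*√10 - 11) - 179 = 6*(-11 + I*√10) - 179 = (-66 + 6*I*√10) - 179 = -245 + 6*I*√10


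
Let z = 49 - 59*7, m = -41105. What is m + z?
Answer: -41469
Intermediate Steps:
z = -364 (z = 49 - 413 = -364)
m + z = -41105 - 364 = -41469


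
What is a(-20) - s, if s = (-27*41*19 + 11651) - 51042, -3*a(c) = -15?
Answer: 60429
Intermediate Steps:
a(c) = 5 (a(c) = -1/3*(-15) = 5)
s = -60424 (s = (-1107*19 + 11651) - 51042 = (-21033 + 11651) - 51042 = -9382 - 51042 = -60424)
a(-20) - s = 5 - 1*(-60424) = 5 + 60424 = 60429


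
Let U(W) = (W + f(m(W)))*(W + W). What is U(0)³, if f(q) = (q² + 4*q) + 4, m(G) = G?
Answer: 0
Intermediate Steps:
f(q) = 4 + q² + 4*q
U(W) = 2*W*(4 + W² + 5*W) (U(W) = (W + (4 + W² + 4*W))*(W + W) = (4 + W² + 5*W)*(2*W) = 2*W*(4 + W² + 5*W))
U(0)³ = (2*0*(4 + 0² + 5*0))³ = (2*0*(4 + 0 + 0))³ = (2*0*4)³ = 0³ = 0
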